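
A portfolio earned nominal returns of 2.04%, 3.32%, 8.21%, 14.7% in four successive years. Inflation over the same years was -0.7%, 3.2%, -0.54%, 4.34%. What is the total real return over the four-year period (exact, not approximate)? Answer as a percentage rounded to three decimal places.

23.043%

Nominal growth factor = 1.0204 × 1.0332 × 1.0821 × 1.1470 = 1.308536
Price-level growth factor = 0.9930 × 1.0320 × 0.9946 × 1.0434 = 1.063477
Real growth factor = 1.308536 / 1.063477 = 1.230431
Total real return = 1.230431 − 1 → 23.043%.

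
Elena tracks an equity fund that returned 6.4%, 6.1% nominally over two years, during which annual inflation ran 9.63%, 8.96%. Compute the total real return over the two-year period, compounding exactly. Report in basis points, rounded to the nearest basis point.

Nominal growth factor = 1.0640 × 1.0610 = 1.128904
Price-level growth factor = 1.0963 × 1.0896 = 1.194528
Real growth factor = 1.128904 / 1.194528 = 0.945062
Total real return = 0.945062 − 1 → -549 basis points.

-549 basis points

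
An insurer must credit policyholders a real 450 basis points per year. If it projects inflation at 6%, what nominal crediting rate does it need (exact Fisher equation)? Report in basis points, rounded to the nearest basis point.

1077 basis points

(1 + i) = (1 + r)(1 + π) = 1.04500 × 1.06000 = 1.10770
i = 1.10770 − 1, so the required nominal rate is 1077 basis points.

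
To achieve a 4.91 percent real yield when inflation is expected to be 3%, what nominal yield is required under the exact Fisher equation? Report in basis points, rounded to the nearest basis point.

(1 + i) = (1 + r)(1 + π) = 1.04910 × 1.03000 = 1.080573
i = 1.080573 − 1, so the required nominal rate is 806 basis points.

806 basis points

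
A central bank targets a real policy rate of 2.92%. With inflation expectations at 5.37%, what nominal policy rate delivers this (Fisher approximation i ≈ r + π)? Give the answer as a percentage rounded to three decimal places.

8.290%

i ≈ r + π = 2.92% + 5.37% = 8.290%.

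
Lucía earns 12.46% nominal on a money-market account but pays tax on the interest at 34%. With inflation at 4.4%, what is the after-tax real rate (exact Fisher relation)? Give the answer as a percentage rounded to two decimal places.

3.66%

After-tax nominal return = 12.46% × (1 − 0.34) = 8.2236%.
1 + r = 1.082236 / 1.04400 = 1.036625
After-tax real rate = 1.036625 − 1 → 3.66%.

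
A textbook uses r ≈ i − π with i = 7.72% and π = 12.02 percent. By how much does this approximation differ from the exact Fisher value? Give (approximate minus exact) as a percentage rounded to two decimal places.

-0.46%

Approximate: r ≈ 7.720% − 12.020% = -4.3000%
Exact: (1 + 0.0772)/(1 + 0.1202) − 1 = -3.8386%
Error = -4.3000% − (-3.8386%) = -0.4614% → -0.46%.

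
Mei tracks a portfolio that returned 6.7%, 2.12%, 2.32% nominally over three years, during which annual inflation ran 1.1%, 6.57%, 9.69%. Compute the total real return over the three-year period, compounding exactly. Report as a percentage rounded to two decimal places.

Compound the nominal returns: 1.0670 × 1.0212 × 1.0232 = 1.114900.
Compound inflation: 1.0110 × 1.0657 × 1.0969 = 1.181825.
Deflate: 1.114900 / 1.181825 = 0.943371.
Total real return = 0.943371 − 1 → -5.66%.

-5.66%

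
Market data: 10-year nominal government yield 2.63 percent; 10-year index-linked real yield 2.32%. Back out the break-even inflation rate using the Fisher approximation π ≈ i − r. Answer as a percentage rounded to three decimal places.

π ≈ i − r = 2.63% − 2.32% → 0.310%.

0.310%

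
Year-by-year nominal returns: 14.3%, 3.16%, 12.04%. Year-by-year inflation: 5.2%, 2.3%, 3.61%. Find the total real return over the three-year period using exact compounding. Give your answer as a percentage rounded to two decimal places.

Compound the nominal returns: 1.1430 × 1.0316 × 1.1204 = 1.321085.
Compound inflation: 1.0520 × 1.0230 × 1.0361 = 1.115047.
Deflate: 1.321085 / 1.115047 = 1.184780.
Total real return = 1.184780 − 1 → 18.48%.

18.48%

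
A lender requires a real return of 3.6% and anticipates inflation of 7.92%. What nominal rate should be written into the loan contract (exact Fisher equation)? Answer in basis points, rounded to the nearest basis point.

1181 basis points

(1 + i) = (1 + r)(1 + π) = 1.03600 × 1.07920 = 1.1180512
i = 1.1180512 − 1, so the required nominal rate is 1181 basis points.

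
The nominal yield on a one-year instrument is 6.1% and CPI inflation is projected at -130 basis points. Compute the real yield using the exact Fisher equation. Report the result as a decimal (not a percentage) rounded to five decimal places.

By the Fisher identity, 1 + r = (1 + i)/(1 + π).
1 + r = 1.06100 / 0.98700 = 1.0749747
r = 1.0749747 − 1 = 7.49747%, i.e. 0.07497.

0.07497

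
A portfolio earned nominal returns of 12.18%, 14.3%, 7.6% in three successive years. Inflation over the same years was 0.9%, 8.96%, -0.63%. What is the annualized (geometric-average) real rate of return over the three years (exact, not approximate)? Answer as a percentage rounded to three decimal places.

Nominal growth factor = 1.1218 × 1.1430 × 1.0760 = 1.37966592
Price-level growth factor = 1.0090 × 1.0896 × 0.9937 = 1.09248014
Real growth factor = 1.37966592 / 1.09248014 = 1.26287506
Annualized real rate = 1.26287506^(1/3) − 1 = 8.0903% → 8.090%.

8.090%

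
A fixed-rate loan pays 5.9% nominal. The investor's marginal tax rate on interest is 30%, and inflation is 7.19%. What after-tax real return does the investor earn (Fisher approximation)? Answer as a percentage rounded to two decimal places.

After-tax nominal return = 5.9% × (1 − 0.3) = 4.1300%.
r ≈ 4.1300% − 7.19% → -3.06%.

-3.06%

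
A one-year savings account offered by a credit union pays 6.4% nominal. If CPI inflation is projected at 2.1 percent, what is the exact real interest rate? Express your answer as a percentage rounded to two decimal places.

By the Fisher identity, 1 + r = (1 + i)/(1 + π).
1 + r = 1.06400 / 1.02100 = 1.042116
r = 1.042116 − 1 = 4.2116%, i.e. 4.21%.

4.21%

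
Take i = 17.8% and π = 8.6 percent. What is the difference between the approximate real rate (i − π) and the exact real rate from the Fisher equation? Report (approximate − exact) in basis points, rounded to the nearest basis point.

Approximate: r ≈ 17.800% − 8.600% = 9.2000%
Exact: (1 + 0.1780)/(1 + 0.0860) − 1 = 8.4715%
Error = 9.2000% − 8.4715% = 0.7285% → 73 basis points.

73 basis points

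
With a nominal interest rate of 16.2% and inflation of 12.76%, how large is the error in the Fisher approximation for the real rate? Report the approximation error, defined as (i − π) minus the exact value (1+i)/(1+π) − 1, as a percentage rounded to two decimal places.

0.39%

Approximate: r ≈ 16.200% − 12.760% = 3.4400%
Exact: (1 + 0.1620)/(1 + 0.1276) − 1 = 3.0507%
Error = 3.4400% − 3.0507% = 0.3893% → 0.39%.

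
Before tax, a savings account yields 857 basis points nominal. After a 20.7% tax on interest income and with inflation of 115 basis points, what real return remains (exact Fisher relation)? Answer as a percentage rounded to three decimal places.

After-tax nominal return = 8.57% × (1 − 0.207) = 6.79601%.
1 + r = 1.0679601 / 1.01150 = 1.055818
After-tax real rate = 1.055818 − 1 → 5.582%.

5.582%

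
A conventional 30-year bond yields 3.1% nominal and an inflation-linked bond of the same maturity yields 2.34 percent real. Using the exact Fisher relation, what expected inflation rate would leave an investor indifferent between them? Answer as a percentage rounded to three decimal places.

0.743%

(1 + π) = (1 + i)/(1 + r) = 1.03100 / 1.02340 = 1.007426
Break-even inflation = 1.007426 − 1 → 0.743%.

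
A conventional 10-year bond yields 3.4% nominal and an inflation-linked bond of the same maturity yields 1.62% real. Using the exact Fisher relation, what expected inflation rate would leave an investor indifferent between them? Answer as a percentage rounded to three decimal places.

1.752%

(1 + π) = (1 + i)/(1 + r) = 1.03400 / 1.01620 = 1.017516
Break-even inflation = 1.017516 − 1 → 1.752%.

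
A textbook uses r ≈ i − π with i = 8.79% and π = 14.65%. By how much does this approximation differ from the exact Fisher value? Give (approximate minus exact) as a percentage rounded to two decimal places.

Approximate: r ≈ 8.790% − 14.650% = -5.8600%
Exact: (1 + 0.0879)/(1 + 0.1465) − 1 = -5.1112%
Error = -5.8600% − (-5.1112%) = -0.7488% → -0.75%.

-0.75%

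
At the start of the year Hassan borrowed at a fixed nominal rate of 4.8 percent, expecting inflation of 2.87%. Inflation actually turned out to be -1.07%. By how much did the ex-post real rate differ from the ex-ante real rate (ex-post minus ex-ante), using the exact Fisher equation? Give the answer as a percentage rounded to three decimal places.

4.057%

Ex-ante: (1 + 0.0480)/(1 + 0.0287) − 1 = 1.8762%
Ex-post: (1 + 0.0480)/(1 − 0.0107) − 1 = 5.9335%
Difference (ex-post − ex-ante) = 4.0573% → 4.057%.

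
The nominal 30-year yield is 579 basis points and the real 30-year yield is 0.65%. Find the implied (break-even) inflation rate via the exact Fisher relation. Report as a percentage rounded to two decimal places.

(1 + π) = (1 + i)/(1 + r) = 1.05790 / 1.00650 = 1.051068
Break-even inflation = 1.051068 − 1 → 5.11%.

5.11%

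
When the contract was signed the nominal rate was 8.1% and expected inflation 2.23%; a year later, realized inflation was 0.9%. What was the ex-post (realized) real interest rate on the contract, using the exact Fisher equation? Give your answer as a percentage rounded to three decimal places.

Ex-post: (1 + 0.0810)/(1 + 0.0090) − 1 = 7.1358%
So the realized real rate is 7.136%.

7.136%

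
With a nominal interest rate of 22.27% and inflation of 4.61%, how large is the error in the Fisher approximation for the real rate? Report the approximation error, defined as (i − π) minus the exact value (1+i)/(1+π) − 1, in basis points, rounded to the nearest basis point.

Approximate: r ≈ 22.270% − 4.610% = 17.6600%
Exact: (1 + 0.2227)/(1 + 0.0461) − 1 = 16.8818%
Error = 17.6600% − 16.8818% = 0.7782% → 78 basis points.

78 basis points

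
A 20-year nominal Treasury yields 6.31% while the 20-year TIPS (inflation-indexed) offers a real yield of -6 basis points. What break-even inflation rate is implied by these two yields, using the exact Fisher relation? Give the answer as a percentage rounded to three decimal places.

6.374%

(1 + π) = (1 + i)/(1 + r) = 1.06310 / 0.99940 = 1.063738
Break-even inflation = 1.063738 − 1 → 6.374%.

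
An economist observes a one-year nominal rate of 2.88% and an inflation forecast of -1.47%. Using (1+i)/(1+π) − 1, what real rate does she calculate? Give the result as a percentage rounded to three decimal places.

4.415%

1 + r = 1.02880 / 0.98530 = 1.044149
r = 1.044149 − 1 = 4.4149%, i.e. 4.415%.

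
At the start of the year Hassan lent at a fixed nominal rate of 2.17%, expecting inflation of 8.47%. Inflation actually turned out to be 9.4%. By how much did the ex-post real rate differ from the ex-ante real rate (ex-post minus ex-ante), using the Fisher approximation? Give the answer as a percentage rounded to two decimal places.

-0.93%

Ex-ante: 2.17% − 8.47% = -6.300%
Ex-post: 2.17% − 9.4% = -7.230%
Difference (ex-post − ex-ante) = -0.9300% → -0.93%.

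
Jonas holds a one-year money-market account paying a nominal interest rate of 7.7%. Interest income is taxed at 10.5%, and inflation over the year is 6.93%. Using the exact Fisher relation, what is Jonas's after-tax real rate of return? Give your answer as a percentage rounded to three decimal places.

-0.036%

After-tax nominal return = 7.7% × (1 − 0.105) = 6.8915%.
1 + r = 1.068915 / 1.06930 = 0.999640
After-tax real rate = 0.999640 − 1 → -0.036%.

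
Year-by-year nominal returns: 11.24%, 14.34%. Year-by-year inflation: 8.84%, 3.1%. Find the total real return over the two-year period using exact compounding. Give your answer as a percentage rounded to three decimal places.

Nominal growth factor = 1.1124 × 1.1434 = 1.2719182
Price-level growth factor = 1.0884 × 1.0310 = 1.1221404
Real growth factor = 1.2719182 / 1.1221404 = 1.1334751
Total real return = 1.1334751 − 1 → 13.348%.

13.348%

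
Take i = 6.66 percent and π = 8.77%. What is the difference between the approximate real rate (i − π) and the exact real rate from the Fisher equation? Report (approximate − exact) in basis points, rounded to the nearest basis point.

-17 basis points

Approximate: r ≈ 6.660% − 8.770% = -2.1100%
Exact: (1 + 0.0666)/(1 + 0.0877) − 1 = -1.9399%
Error = -2.1100% − (-1.9399%) = -0.1701% → -17 basis points.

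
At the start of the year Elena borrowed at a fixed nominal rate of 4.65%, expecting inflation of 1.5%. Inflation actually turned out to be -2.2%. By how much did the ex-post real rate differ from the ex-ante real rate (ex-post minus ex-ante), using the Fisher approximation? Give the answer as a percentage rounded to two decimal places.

Ex-ante: 4.65% − 1.5% = 3.150%
Ex-post: 4.65% − (-2.2%) = 6.850%
Difference (ex-post − ex-ante) = 3.7000% → 3.70%.

3.70%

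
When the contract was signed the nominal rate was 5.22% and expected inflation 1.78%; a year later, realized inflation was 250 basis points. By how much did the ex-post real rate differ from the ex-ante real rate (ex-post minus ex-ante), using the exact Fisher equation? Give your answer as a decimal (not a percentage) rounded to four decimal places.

Ex-ante: (1 + 0.0522)/(1 + 0.0178) − 1 = 3.3798%
Ex-post: (1 + 0.0522)/(1 + 0.0250) − 1 = 2.6537%
Difference (ex-post − ex-ante) = -0.7262% → -0.0073.

-0.0073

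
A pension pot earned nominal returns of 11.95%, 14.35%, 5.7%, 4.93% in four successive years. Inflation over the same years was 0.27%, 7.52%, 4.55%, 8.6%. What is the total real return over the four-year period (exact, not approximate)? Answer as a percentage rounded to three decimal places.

Compound the nominal returns: 1.1195 × 1.1435 × 1.0570 × 1.0493 = 1.419825.
Compound inflation: 1.0027 × 1.0752 × 1.0455 × 1.0860 = 1.224092.
Deflate: 1.419825 / 1.224092 = 1.159901.
Total real return = 1.159901 − 1 → 15.990%.

15.990%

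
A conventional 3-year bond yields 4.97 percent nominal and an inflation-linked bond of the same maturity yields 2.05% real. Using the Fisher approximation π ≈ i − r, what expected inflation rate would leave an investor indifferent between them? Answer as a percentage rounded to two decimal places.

π ≈ i − r = 4.97% − 2.05% → 2.92%.

2.92%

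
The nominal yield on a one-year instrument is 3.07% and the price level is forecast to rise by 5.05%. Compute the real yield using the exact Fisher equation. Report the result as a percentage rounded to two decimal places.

-1.88%

1 + r = 1.03070 / 1.05050 = 0.981152
r = 0.981152 − 1 = -1.8848%, i.e. -1.88%.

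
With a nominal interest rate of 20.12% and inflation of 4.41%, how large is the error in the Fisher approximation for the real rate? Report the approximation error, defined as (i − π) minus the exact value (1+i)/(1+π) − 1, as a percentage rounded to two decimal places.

Approximate: r ≈ 20.120% − 4.410% = 15.7100%
Exact: (1 + 0.2012)/(1 + 0.0441) − 1 = 15.0465%
Error = 15.7100% − 15.0465% = 0.6635% → 0.66%.

0.66%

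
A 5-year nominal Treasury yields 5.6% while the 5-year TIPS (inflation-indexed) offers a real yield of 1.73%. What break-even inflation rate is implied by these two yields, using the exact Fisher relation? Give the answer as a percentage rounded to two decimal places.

(1 + π) = (1 + i)/(1 + r) = 1.05600 / 1.01730 = 1.038042
Break-even inflation = 1.038042 − 1 → 3.80%.

3.80%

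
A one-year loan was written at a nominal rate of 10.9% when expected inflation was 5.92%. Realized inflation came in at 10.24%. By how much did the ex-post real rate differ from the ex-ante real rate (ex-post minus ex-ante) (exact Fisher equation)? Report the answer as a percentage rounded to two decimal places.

Ex-ante: (1 + 0.1090)/(1 + 0.0592) − 1 = 4.7017%
Ex-post: (1 + 0.1090)/(1 + 0.1024) − 1 = 0.5987%
Difference (ex-post − ex-ante) = -4.1030% → -4.10%.

-4.10%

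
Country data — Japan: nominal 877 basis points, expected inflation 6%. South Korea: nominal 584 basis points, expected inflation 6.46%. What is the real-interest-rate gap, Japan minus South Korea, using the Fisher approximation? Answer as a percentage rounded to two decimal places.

Japan: 8.77% − 6% = 2.770%
South Korea: 5.84% − 6.46% = -0.620%
Differential = 3.390% → 3.39%.

3.39%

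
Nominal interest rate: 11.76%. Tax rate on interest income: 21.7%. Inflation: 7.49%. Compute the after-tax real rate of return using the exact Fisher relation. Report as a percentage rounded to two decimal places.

1.60%

After-tax nominal return = 11.76% × (1 − 0.217) = 9.20808%.
1 + r = 1.0920808 / 1.07490 = 1.015984
After-tax real rate = 1.015984 − 1 → 1.60%.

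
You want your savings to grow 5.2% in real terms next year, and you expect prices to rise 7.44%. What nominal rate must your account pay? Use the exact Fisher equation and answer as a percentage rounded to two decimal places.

13.03%

(1 + i) = (1 + r)(1 + π) = 1.05200 × 1.07440 = 1.1302688
i = 1.1302688 − 1, so the required nominal rate is 13.03%.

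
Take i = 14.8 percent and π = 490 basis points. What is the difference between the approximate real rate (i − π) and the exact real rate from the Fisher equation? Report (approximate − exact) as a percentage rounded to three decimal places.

Approximate: r ≈ 14.800% − 4.900% = 9.9000%
Exact: (1 + 0.1480)/(1 + 0.0490) − 1 = 9.4376%
Error = 9.9000% − 9.4376% = 0.4624% → 0.462%.

0.462%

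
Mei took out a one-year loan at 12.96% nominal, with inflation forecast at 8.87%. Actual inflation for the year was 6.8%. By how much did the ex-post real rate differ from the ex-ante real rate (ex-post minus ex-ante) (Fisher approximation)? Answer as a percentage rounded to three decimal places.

2.070%

Ex-ante: 12.96% − 8.87% = 4.090%
Ex-post: 12.96% − 6.8% = 6.160%
Difference (ex-post − ex-ante) = 2.0700% → 2.070%.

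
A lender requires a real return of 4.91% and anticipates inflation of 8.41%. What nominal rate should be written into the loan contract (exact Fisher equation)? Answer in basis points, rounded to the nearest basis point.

1373 basis points

(1 + i) = (1 + r)(1 + π) = 1.04910 × 1.08410 = 1.13732931
i = 1.13732931 − 1, so the required nominal rate is 1373 basis points.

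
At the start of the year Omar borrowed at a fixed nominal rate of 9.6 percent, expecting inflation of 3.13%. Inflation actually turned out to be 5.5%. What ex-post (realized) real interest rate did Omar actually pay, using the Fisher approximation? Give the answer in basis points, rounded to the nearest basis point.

Ex-post: 9.6% − 5.5% = 4.100%
So the realized real rate is 410 basis points.

410 basis points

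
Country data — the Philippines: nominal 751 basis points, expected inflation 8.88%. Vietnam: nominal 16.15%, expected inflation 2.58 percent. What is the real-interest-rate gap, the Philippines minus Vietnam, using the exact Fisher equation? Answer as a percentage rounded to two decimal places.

-14.49%

The Philippines: (1 + 0.0751)/(1 + 0.0888) − 1 = -1.2583%
Vietnam: (1 + 0.1615)/(1 + 0.0258) − 1 = 13.2287%
Differential = -1.2583% − 13.2287% = -14.4870% → -14.49%.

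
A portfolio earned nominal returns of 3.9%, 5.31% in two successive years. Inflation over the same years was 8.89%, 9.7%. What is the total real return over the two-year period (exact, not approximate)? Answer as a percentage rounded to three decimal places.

-8.401%

Compound the nominal returns: 1.0390 × 1.0531 = 1.094171.
Compound inflation: 1.0889 × 1.0970 = 1.194523.
Deflate: 1.094171 / 1.194523 = 0.915990.
Total real return = 0.915990 − 1 → -8.401%.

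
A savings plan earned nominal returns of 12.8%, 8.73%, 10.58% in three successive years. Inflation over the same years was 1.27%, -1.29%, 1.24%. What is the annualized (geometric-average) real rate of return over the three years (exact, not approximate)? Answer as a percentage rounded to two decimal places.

Nominal growth factor = 1.1280 × 1.0873 × 1.1058 = 1.35623539
Price-level growth factor = 1.0127 × 0.9871 × 1.0124 = 1.01203166
Real growth factor = 1.35623539 / 1.01203166 = 1.34011163
Annualized real rate = 1.34011163^(1/3) − 1 = 10.2504% → 10.25%.

10.25%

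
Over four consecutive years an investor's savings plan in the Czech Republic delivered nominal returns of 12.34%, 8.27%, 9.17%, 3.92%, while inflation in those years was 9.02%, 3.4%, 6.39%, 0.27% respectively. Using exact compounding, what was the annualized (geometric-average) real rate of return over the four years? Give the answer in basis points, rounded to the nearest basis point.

350 basis points

Nominal growth factor = 1.1234 × 1.0827 × 1.0917 × 1.0392 = 1.37989171
Price-level growth factor = 1.0902 × 1.0340 × 1.0639 × 1.0027 = 1.20253726
Real growth factor = 1.37989171 / 1.20253726 = 1.14748354
Annualized real rate = 1.14748354^(1/4) − 1 = 3.4991% → 350 basis points.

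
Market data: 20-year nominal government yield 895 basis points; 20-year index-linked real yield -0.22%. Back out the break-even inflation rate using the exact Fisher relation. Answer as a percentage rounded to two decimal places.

9.19%

(1 + π) = (1 + i)/(1 + r) = 1.08950 / 0.99780 = 1.091902
Break-even inflation = 1.091902 − 1 → 9.19%.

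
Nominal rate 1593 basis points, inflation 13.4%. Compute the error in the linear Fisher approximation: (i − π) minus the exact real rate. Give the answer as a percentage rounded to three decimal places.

Approximate: r ≈ 15.930% − 13.400% = 2.5300%
Exact: (1 + 0.1593)/(1 + 0.1340) − 1 = 2.2310%
Error = 2.5300% − 2.2310% = 0.2990% → 0.299%.

0.299%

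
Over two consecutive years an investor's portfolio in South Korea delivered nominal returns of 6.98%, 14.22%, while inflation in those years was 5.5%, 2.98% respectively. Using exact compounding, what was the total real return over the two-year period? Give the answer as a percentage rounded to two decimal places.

Compound the nominal returns: 1.0698 × 1.1422 = 1.221926.
Compound inflation: 1.0550 × 1.0298 = 1.086439.
Deflate: 1.221926 / 1.086439 = 1.124707.
Total real return = 1.124707 − 1 → 12.47%.

12.47%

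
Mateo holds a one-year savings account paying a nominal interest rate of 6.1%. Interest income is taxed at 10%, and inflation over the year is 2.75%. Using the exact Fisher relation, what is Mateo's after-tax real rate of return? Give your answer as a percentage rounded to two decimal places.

After-tax nominal return = 6.1% × (1 − 0.1) = 5.4900%.
1 + r = 1.05490 / 1.02750 = 1.026667
After-tax real rate = 1.026667 − 1 → 2.67%.

2.67%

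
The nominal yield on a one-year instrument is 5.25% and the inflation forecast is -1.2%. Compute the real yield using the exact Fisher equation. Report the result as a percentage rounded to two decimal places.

6.53%

By the Fisher identity, 1 + r = (1 + i)/(1 + π).
1 + r = 1.05250 / 0.98800 = 1.065283
r = 1.065283 − 1 = 6.5283%, i.e. 6.53%.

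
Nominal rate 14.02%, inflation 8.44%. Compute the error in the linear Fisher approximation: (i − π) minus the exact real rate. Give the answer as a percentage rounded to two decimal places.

0.43%

Approximate: r ≈ 14.020% − 8.440% = 5.5800%
Exact: (1 + 0.1402)/(1 + 0.0844) − 1 = 5.1457%
Error = 5.5800% − 5.1457% = 0.4343% → 0.43%.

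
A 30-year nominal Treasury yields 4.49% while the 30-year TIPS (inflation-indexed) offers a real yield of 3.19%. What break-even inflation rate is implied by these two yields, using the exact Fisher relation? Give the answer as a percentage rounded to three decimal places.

1.260%

(1 + π) = (1 + i)/(1 + r) = 1.04490 / 1.03190 = 1.012598
Break-even inflation = 1.012598 − 1 → 1.260%.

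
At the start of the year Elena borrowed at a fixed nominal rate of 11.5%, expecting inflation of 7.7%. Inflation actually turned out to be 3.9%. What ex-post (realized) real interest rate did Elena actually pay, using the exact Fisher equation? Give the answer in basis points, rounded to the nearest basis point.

Ex-post: (1 + 0.1150)/(1 + 0.0390) − 1 = 7.3147%
So the realized real rate is 731 basis points.

731 basis points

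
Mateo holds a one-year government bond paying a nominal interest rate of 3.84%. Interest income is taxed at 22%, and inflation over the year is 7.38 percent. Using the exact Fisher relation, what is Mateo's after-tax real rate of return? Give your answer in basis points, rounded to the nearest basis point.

After-tax nominal return = 3.84% × (1 − 0.22) = 2.9952%.
1 + r = 1.029952 / 1.07380 = 0.959166
After-tax real rate = 0.959166 − 1 → -408 basis points.

-408 basis points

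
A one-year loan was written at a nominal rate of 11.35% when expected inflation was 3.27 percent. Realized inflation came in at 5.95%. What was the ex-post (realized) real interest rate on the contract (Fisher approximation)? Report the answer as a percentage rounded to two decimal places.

Ex-post: 11.35% − 5.95% = 5.400%
So the realized real rate is 5.40%.

5.40%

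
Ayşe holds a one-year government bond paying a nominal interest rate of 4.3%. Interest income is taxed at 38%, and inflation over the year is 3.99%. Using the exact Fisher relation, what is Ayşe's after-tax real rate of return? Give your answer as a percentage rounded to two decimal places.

After-tax nominal return = 4.3% × (1 − 0.38) = 2.6660%.
1 + r = 1.02666 / 1.03990 = 0.987268
After-tax real rate = 0.987268 − 1 → -1.27%.

-1.27%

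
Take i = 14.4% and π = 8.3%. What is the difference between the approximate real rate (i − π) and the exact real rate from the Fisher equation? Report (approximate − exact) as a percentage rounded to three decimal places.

Approximate: r ≈ 14.400% − 8.300% = 6.1000%
Exact: (1 + 0.1440)/(1 + 0.0830) − 1 = 5.632502%
Error = 6.1000% − 5.632502% = 0.467498% → 0.467%.

0.467%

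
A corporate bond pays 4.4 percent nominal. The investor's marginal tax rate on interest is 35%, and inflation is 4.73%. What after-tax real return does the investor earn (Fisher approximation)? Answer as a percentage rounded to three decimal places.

-1.870%

After-tax nominal return = 4.4% × (1 − 0.35) = 2.8600%.
r ≈ 2.8600% − 4.73% → -1.870%.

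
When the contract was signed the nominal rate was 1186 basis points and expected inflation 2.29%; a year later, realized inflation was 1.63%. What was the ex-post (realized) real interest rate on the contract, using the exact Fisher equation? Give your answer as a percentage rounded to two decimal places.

Ex-post: (1 + 0.1186)/(1 + 0.0163) − 1 = 10.0659%
So the realized real rate is 10.07%.

10.07%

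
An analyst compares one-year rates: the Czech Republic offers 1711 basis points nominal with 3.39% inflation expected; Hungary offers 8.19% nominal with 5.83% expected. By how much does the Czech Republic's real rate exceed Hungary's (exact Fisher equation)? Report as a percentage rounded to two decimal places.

11.04%

The Czech Republic: (1 + 0.1711)/(1 + 0.0339) − 1 = 13.2701%
Hungary: (1 + 0.0819)/(1 + 0.0583) − 1 = 2.2300%
Differential = 13.2701% − 2.2300% = 11.0402% → 11.04%.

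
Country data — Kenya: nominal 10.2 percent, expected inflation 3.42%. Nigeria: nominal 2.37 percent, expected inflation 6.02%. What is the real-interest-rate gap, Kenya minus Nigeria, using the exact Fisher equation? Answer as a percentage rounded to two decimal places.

Kenya: (1 + 0.1020)/(1 + 0.0342) − 1 = 6.5558%
Nigeria: (1 + 0.0237)/(1 + 0.0602) − 1 = -3.4427%
Differential = 6.5558% − (-3.4427%) = 9.9985% → 10.00%.

10.00%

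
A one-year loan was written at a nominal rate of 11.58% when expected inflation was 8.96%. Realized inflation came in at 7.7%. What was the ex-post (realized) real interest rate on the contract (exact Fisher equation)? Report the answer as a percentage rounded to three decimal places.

3.603%

Ex-post: (1 + 0.1158)/(1 + 0.0770) − 1 = 3.6026%
So the realized real rate is 3.603%.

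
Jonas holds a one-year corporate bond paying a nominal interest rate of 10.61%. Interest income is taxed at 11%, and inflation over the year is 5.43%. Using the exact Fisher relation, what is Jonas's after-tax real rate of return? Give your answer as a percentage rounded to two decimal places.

After-tax nominal return = 10.61% × (1 − 0.11) = 9.4429%.
1 + r = 1.094429 / 1.05430 = 1.038062
After-tax real rate = 1.038062 − 1 → 3.81%.

3.81%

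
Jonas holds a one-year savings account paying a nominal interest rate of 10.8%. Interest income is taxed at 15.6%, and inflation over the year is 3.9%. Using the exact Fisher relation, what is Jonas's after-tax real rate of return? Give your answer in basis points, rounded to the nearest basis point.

502 basis points

After-tax nominal return = 10.8% × (1 − 0.156) = 9.1152%.
1 + r = 1.091152 / 1.03900 = 1.050194
After-tax real rate = 1.050194 − 1 → 502 basis points.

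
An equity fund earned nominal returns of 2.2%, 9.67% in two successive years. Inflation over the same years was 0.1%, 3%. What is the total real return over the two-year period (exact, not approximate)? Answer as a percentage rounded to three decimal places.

Compound the nominal returns: 1.0220 × 1.0967 = 1.1208274.
Compound inflation: 1.0010 × 1.0300 = 1.0310300.
Deflate: 1.1208274 / 1.0310300 = 1.0870948.
Total real return = 1.0870948 − 1 → 8.709%.

8.709%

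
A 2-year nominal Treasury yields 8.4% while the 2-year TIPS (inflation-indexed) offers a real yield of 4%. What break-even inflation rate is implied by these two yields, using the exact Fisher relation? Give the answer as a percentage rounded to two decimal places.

(1 + π) = (1 + i)/(1 + r) = 1.08400 / 1.04000 = 1.042308
Break-even inflation = 1.042308 − 1 → 4.23%.

4.23%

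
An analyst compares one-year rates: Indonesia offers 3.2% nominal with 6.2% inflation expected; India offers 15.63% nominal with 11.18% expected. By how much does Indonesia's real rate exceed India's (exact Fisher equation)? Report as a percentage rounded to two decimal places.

Indonesia: (1 + 0.0320)/(1 + 0.0620) − 1 = -2.8249%
India: (1 + 0.1563)/(1 + 0.1118) − 1 = 4.0025%
Differential = -2.8249% − 4.0025% = -6.8274% → -6.83%.

-6.83%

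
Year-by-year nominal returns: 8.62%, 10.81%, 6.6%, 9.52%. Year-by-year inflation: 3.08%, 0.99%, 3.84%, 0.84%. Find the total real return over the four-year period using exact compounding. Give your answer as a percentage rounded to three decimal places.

Nominal growth factor = 1.0862 × 1.1081 × 1.0660 × 1.0952 = 1.405204
Price-level growth factor = 1.0308 × 1.0099 × 1.0384 × 1.0084 = 1.090060
Real growth factor = 1.405204 / 1.090060 = 1.289107
Total real return = 1.289107 − 1 → 28.911%.

28.911%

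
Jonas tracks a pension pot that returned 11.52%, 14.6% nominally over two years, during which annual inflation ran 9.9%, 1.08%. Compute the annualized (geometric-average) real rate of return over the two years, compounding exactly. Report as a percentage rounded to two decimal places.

7.26%

Nominal growth factor = 1.1152 × 1.1460 = 1.27801920
Price-level growth factor = 1.0990 × 1.0108 = 1.11086920
Real growth factor = 1.27801920 / 1.11086920 = 1.15046776
Annualized real rate = 1.15046776^(1/2) − 1 = 7.2599% → 7.26%.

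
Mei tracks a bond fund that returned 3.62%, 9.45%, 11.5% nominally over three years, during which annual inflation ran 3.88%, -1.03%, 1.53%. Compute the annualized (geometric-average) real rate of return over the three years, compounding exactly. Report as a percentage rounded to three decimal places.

6.603%

Nominal growth factor = 1.0362 × 1.0945 × 1.1150 = 1.26454480
Price-level growth factor = 1.0388 × 0.9897 × 1.0153 = 1.04383030
Real growth factor = 1.26454480 / 1.04383030 = 1.21144674
Annualized real rate = 1.21144674^(1/3) − 1 = 6.6027% → 6.603%.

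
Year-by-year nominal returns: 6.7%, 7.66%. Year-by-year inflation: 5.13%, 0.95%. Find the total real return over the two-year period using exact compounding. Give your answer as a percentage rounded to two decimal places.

Compound the nominal returns: 1.0670 × 1.0766 = 1.148732.
Compound inflation: 1.0513 × 1.0095 = 1.061287.
Deflate: 1.148732 / 1.061287 = 1.082395.
Total real return = 1.082395 − 1 → 8.24%.

8.24%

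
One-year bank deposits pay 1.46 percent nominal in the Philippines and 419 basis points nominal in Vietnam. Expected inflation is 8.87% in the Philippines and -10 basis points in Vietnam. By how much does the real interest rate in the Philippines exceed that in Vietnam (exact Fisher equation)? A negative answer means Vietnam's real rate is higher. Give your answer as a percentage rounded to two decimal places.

The Philippines: (1 + 0.0146)/(1 + 0.0887) − 1 = -6.8063%
Vietnam: (1 + 0.0419)/(1 − 0.0010) − 1 = 4.2943%
Differential = -6.8063% − 4.2943% = -11.1006% → -11.10%.

-11.10%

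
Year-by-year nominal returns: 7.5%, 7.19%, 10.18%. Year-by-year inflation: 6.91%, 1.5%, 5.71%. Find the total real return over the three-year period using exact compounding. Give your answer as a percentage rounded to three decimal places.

Compound the nominal returns: 1.0750 × 1.0719 × 1.1018 = 1.269596.
Compound inflation: 1.0691 × 1.0150 × 1.0571 = 1.147098.
Deflate: 1.269596 / 1.147098 = 1.106790.
Total real return = 1.106790 − 1 → 10.679%.

10.679%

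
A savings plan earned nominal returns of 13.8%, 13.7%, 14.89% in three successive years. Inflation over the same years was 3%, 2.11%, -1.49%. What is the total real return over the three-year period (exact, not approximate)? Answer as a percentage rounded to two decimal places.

Compound the nominal returns: 1.1380 × 1.1370 × 1.1489 = 1.486569.
Compound inflation: 1.0300 × 1.0211 × 0.9851 = 1.036062.
Deflate: 1.486569 / 1.036062 = 1.434826.
Total real return = 1.434826 − 1 → 43.48%.

43.48%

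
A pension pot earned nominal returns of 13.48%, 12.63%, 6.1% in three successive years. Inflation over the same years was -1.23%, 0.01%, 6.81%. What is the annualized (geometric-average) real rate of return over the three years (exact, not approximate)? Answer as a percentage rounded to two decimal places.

Nominal growth factor = 1.1348 × 1.1263 × 1.0610 = 1.35609088
Price-level growth factor = 0.9877 × 1.0001 × 1.0681 = 1.05506787
Real growth factor = 1.35609088 / 1.05506787 = 1.28531152
Annualized real rate = 1.28531152^(1/3) − 1 = 8.7267% → 8.73%.

8.73%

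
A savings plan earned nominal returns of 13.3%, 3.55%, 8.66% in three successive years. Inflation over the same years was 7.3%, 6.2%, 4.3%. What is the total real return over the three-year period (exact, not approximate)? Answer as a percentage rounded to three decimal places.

7.261%

Compound the nominal returns: 1.1330 × 1.0355 × 1.0866 = 1.274822.
Compound inflation: 1.0730 × 1.0620 × 1.0430 = 1.188526.
Deflate: 1.274822 / 1.188526 = 1.072608.
Total real return = 1.072608 − 1 → 7.261%.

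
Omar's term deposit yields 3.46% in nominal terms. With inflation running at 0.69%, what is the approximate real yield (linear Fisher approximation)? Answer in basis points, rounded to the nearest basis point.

r ≈ i − π = 3.46% − 0.69% = 277 basis points.

277 basis points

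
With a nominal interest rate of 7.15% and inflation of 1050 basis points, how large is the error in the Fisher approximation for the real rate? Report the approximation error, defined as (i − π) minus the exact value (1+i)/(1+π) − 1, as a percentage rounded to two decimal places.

Approximate: r ≈ 7.150% − 10.500% = -3.3500%
Exact: (1 + 0.0715)/(1 + 0.1050) − 1 = -3.0317%
Error = -3.3500% − (-3.0317%) = -0.3183% → -0.32%.

-0.32%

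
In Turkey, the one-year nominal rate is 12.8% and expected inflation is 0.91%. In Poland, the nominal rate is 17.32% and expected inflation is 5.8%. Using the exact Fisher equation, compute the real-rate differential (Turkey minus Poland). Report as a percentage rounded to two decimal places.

Turkey: (1 + 0.1280)/(1 + 0.0091) − 1 = 11.7828%
Poland: (1 + 0.1732)/(1 + 0.0580) − 1 = 10.8885%
Differential = 11.7828% − 10.8885% = 0.8943% → 0.89%.

0.89%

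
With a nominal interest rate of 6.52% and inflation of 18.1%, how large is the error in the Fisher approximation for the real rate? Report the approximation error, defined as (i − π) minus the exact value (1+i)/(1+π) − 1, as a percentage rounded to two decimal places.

-1.77%

Approximate: r ≈ 6.520% − 18.100% = -11.5800%
Exact: (1 + 0.0652)/(1 + 0.1810) − 1 = -9.8052%
Error = -11.5800% − (-9.8052%) = -1.7748% → -1.77%.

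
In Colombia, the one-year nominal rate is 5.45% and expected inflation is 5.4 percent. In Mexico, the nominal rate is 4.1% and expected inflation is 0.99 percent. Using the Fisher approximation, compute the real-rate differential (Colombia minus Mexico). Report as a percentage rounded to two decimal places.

Colombia: 5.45% − 5.4% = 0.050%
Mexico: 4.1% − 0.99% = 3.110%
Differential = -3.060% → -3.06%.

-3.06%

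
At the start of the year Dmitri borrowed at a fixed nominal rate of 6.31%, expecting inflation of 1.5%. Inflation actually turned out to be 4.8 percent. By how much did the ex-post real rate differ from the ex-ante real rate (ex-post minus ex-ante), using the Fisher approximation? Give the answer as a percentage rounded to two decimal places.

Ex-ante: 6.31% − 1.5% = 4.810%
Ex-post: 6.31% − 4.8% = 1.510%
Difference (ex-post − ex-ante) = -3.3000% → -3.30%.

-3.30%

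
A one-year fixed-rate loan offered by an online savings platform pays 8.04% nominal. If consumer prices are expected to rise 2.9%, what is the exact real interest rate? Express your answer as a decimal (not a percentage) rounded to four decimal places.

1 + r = 1.08040 / 1.02900 = 1.049951
r = 1.049951 − 1 = 4.9951%, i.e. 0.0500.

0.0500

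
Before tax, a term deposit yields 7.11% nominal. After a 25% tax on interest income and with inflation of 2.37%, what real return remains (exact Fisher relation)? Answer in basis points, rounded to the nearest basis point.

289 basis points

After-tax nominal return = 7.11% × (1 − 0.25) = 5.3325%.
1 + r = 1.053325 / 1.02370 = 1.028939
After-tax real rate = 1.028939 − 1 → 289 basis points.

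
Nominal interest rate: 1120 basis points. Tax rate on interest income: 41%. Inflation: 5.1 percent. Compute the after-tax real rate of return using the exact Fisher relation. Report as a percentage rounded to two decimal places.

1.43%

After-tax nominal return = 11.2% × (1 − 0.41) = 6.6080%.
1 + r = 1.06608 / 1.05100 = 1.014348
After-tax real rate = 1.014348 − 1 → 1.43%.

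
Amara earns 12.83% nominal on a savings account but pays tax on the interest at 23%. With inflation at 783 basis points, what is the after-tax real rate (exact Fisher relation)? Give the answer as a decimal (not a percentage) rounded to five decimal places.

After-tax nominal return = 12.83% × (1 − 0.23) = 9.8791%.
1 + r = 1.098791 / 1.07830 = 1.019003
After-tax real rate = 1.019003 − 1 → 0.01900.

0.01900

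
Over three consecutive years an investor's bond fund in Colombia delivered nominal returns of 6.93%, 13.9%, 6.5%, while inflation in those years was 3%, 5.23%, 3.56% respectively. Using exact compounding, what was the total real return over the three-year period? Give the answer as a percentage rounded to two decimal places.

15.56%

Nominal growth factor = 1.0693 × 1.1390 × 1.0650 = 1.297098
Price-level growth factor = 1.0300 × 1.0523 × 1.0356 = 1.122455
Real growth factor = 1.297098 / 1.122455 = 1.155591
Total real return = 1.155591 − 1 → 15.56%.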